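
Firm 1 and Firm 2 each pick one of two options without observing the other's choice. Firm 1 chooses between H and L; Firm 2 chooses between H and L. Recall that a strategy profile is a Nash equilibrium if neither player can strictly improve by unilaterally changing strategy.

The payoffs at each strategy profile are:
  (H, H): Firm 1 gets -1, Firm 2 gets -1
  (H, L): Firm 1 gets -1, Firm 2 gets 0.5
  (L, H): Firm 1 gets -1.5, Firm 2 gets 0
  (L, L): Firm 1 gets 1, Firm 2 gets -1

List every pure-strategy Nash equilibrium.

(H, H): Firm 2 prefers L (0.5 > -1) — not an equilibrium.
(H, L): Firm 1 prefers L (1 > -1) — not an equilibrium.
(L, H): Firm 1 prefers H (-1 > -1.5) — not an equilibrium.
(L, L): Firm 2 prefers H (0 > -1) — not an equilibrium.

none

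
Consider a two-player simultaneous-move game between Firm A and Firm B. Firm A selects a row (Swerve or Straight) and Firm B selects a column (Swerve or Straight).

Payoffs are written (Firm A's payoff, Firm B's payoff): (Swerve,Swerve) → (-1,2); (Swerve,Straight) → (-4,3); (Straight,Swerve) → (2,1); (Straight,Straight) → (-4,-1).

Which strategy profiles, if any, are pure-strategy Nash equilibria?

(Swerve, Swerve): Firm A prefers Straight (2 > -1); Firm B prefers Straight (3 > 2) — not an equilibrium.
(Swerve, Straight): Firm A gets -4 ≥ -4 from Straight, and Firm B gets 3 ≥ 2 from Swerve — Nash equilibrium.
(Straight, Swerve): Firm A gets 2 ≥ -1 from Swerve, and Firm B gets 1 ≥ -1 from Straight — Nash equilibrium.
(Straight, Straight): Firm B prefers Swerve (1 > -1) — not an equilibrium.

(Swerve, Straight) and (Straight, Swerve)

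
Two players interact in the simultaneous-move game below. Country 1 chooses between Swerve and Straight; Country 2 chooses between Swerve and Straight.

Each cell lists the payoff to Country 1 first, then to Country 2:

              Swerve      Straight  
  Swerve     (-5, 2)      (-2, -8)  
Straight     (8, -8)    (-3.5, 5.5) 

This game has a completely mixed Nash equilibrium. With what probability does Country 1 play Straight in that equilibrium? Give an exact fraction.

Let x be the probability that Country 1 plays Swerve. In a completely mixed equilibrium, Country 2 must be indifferent between Swerve and Straight.
Country 2's expected payoff from Swerve is 2x − 8(1−x); from Straight it is −8x + 5.5(1−x).
Setting these equal: 10x − 8 = −13.5x + 5.5, so x = 27/47.
Therefore Country 1 plays Straight with probability 1 − 27/47 = 20/47.

20/47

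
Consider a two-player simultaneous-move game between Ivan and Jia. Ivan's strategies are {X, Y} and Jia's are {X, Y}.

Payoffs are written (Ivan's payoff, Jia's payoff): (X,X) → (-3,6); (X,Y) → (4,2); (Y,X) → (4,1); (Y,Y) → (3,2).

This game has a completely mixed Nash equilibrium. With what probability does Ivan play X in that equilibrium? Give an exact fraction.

1/5

Let p be the probability that Ivan plays X. In a completely mixed equilibrium, Jia must be indifferent between X and Y.
Jia's expected payoff from X is 6p + (1−p); from Y it is 2p + 2(1−p).
Setting these equal: 5p + 1 = 2, so p = 1/5.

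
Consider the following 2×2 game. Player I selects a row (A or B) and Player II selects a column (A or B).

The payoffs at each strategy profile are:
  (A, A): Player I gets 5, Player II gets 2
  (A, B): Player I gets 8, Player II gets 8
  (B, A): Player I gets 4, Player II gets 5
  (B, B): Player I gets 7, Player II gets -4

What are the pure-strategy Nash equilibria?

(A, B)

(A, A): Player II prefers B (8 > 2) — not an equilibrium.
(A, B): Player I gets 8 ≥ 7 from B, and Player II gets 8 ≥ 2 from A — Nash equilibrium.
(B, A): Player I prefers A (5 > 4) — not an equilibrium.
(B, B): Player I prefers A (8 > 7); Player II prefers A (5 > -4) — not an equilibrium.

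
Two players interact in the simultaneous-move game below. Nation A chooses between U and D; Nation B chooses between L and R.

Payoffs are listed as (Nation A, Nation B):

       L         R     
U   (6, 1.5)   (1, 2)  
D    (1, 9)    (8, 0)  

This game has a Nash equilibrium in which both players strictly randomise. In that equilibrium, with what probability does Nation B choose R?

5/12

Let c be the probability that Nation B plays L. In a completely mixed equilibrium, Nation A must be indifferent between U and D.
Nation A's expected payoff from U is 6c + (1−c); from D it is c + 8(1−c).
Setting these equal: 5c + 1 = −7c + 8, so c = 7/12.
Therefore Nation B plays R with probability 1 − 7/12 = 5/12.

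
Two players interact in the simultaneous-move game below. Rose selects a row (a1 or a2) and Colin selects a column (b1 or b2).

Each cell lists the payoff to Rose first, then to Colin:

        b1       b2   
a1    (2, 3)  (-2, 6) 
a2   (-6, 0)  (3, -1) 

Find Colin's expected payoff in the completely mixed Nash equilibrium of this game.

3/4

First find x, the probability Rose plays a1, from Colin's indifference between b1 and b2: 3x = 6x − (1−x), giving x = 1/4.
Since Colin is indifferent in equilibrium, Colin's expected payoff equals the payoff from either column against (1/4, 3/4). Using b1: 3(1/4) = 3/4.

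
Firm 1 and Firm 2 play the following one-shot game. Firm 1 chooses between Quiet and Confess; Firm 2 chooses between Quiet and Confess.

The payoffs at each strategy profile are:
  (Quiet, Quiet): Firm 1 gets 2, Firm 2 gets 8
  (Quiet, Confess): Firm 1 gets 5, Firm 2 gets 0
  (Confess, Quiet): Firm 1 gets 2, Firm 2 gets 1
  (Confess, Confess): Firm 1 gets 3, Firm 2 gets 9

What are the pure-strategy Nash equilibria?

(Quiet, Quiet): Firm 1 gets 2 ≥ 2 from Confess, and Firm 2 gets 8 ≥ 0 from Confess — Nash equilibrium.
(Quiet, Confess): Firm 2 prefers Quiet (8 > 0) — not an equilibrium.
(Confess, Quiet): Firm 2 prefers Confess (9 > 1) — not an equilibrium.
(Confess, Confess): Firm 1 prefers Quiet (5 > 3) — not an equilibrium.

(Quiet, Quiet)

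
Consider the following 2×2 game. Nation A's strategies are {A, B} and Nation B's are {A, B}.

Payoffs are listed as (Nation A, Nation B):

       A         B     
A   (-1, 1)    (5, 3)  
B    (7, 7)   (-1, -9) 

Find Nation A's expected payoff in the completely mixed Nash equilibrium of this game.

17/7

First find q, the probability Nation B plays A, from Nation A's indifference between A and B: −q + 5(1−q) = 7q − (1−q), giving q = 3/7.
Since Nation A is indifferent in equilibrium, Nation A's expected payoff equals the payoff from either row against (3/7, 4/7). Using A: −(3/7) + 5(4/7) = 17/7.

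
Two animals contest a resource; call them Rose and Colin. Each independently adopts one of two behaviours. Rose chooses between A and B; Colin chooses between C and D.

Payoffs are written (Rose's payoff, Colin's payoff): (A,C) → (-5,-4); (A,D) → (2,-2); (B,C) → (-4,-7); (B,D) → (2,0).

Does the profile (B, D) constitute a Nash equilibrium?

At (B, D), Rose earns 2; switching to A would give 2, so Rose has no profitable deviation.
Colin earns 0; switching to C would give -7, so Colin has no profitable deviation.
Neither player can gain by a unilateral deviation, so this profile is a Nash equilibrium.

Yes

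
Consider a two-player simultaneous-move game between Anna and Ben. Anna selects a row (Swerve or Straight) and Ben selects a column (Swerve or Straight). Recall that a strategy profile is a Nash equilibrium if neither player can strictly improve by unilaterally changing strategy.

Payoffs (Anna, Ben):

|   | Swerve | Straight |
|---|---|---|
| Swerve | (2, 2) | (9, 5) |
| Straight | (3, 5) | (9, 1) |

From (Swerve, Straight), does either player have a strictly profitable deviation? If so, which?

Neither

Anna at (Swerve, Straight) earns 9; deviating to Straight yields 9 — not better.
Ben earns 5; deviating to Swerve yields 2 — not better.
Neither player can strictly improve; the profile is a Nash equilibrium.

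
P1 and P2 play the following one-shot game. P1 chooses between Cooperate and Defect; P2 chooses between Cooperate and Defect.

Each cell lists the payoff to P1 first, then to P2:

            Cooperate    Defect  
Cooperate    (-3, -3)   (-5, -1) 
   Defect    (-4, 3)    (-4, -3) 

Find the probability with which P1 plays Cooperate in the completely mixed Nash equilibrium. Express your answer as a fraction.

Let x be the probability that P1 plays Cooperate. In a completely mixed equilibrium, P2 must be indifferent between Cooperate and Defect.
P2's expected payoff from Cooperate is −3x + 3(1−x); from Defect it is −x − 3(1−x).
Setting these equal: −6x + 3 = 2x − 3, so x = 3/4.

3/4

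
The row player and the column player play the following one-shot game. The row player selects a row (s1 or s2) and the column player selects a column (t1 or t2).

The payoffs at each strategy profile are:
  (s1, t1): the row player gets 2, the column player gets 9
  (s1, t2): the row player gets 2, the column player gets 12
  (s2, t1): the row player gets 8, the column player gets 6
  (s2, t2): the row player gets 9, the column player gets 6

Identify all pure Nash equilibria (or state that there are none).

(s2, t1) and (s2, t2)

(s1, t1): the row player prefers s2 (8 > 2); the column player prefers t2 (12 > 9) — not an equilibrium.
(s1, t2): the row player prefers s2 (9 > 2) — not an equilibrium.
(s2, t1): the row player gets 8 ≥ 2 from s1, and the column player gets 6 ≥ 6 from t2 — Nash equilibrium.
(s2, t2): the row player gets 9 ≥ 2 from s1, and the column player gets 6 ≥ 6 from t1 — Nash equilibrium.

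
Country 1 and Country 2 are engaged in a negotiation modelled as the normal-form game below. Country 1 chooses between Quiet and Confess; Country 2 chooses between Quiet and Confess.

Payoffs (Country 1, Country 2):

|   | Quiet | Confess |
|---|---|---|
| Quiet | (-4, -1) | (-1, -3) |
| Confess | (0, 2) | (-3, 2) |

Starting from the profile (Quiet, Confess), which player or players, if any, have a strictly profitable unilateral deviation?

Country 2

Country 1 at (Quiet, Confess) earns -1; deviating to Confess yields -3 — not better.
Country 2 earns -3; deviating to Quiet yields -1 — a strict improvement.
Only Country 2 has a strictly profitable deviation.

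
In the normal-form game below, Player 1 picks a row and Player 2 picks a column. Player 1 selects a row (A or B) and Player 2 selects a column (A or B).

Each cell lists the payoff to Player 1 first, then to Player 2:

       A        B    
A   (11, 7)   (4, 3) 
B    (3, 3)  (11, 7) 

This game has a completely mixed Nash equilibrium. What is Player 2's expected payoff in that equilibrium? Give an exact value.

First find x, the probability Player 1 plays A, from Player 2's indifference between A and B: 7x + 3(1−x) = 3x + 7(1−x), giving x = 1/2.
Since Player 2 is indifferent in equilibrium, Player 2's expected payoff equals the payoff from either column against (1/2, 1/2). Using A: 7(1/2) + 3(1/2) = 5.

5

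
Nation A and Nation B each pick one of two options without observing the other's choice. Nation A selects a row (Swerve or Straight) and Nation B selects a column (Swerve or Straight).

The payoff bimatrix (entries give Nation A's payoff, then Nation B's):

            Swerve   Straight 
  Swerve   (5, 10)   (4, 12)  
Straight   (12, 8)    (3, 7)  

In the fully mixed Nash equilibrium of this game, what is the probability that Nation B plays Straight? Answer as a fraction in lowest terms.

Let c be the probability that Nation B plays Swerve. In a completely mixed equilibrium, Nation A must be indifferent between Swerve and Straight.
Nation A's expected payoff from Swerve is 5c + 4(1−c); from Straight it is 12c + 3(1−c).
Setting these equal: c + 4 = 9c + 3, so c = 1/8.
Therefore Nation B plays Straight with probability 1 − 1/8 = 7/8.

7/8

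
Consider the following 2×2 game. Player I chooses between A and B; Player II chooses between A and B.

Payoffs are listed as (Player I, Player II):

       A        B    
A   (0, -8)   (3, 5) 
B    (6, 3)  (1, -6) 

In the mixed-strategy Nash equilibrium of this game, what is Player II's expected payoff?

-3/2

First find p, the probability Player I plays A, from Player II's indifference between A and B: −8p + 3(1−p) = 5p − 6(1−p), giving p = 9/22.
Since Player II is indifferent in equilibrium, Player II's expected payoff equals the payoff from either column against (9/22, 13/22). Using A: −8(9/22) + 3(13/22) = -3/2.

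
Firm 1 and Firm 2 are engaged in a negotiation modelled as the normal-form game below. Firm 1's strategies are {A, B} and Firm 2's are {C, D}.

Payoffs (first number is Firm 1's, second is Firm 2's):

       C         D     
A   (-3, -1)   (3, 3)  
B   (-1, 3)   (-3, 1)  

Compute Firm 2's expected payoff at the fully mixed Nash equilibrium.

First find p, the probability Firm 1 plays A, from Firm 2's indifference between C and D: −p + 3(1−p) = 3p + (1−p), giving p = 1/3.
Since Firm 2 is indifferent in equilibrium, Firm 2's expected payoff equals the payoff from either column against (1/3, 2/3). Using C: −(1/3) + 3(2/3) = 5/3.

5/3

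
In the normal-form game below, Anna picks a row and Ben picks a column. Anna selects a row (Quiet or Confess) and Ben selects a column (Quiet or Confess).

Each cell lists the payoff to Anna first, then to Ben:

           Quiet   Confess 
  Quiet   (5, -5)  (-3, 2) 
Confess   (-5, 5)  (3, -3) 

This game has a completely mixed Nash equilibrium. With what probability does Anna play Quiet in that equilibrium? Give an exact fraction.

Let x be the probability that Anna plays Quiet. In a completely mixed equilibrium, Ben must be indifferent between Quiet and Confess.
Ben's expected payoff from Quiet is −5x + 5(1−x); from Confess it is 2x − 3(1−x).
Setting these equal: −10x + 5 = 5x − 3, so x = 8/15.

8/15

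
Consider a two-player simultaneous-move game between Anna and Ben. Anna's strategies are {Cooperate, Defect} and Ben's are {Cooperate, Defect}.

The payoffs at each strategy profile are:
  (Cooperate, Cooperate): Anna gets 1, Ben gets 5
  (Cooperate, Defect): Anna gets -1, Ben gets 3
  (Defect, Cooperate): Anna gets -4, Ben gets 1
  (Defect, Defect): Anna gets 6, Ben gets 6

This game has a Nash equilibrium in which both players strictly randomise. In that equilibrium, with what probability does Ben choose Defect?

5/12

Let c be the probability that Ben plays Cooperate. In a completely mixed equilibrium, Anna must be indifferent between Cooperate and Defect.
Anna's expected payoff from Cooperate is c − (1−c); from Defect it is −4c + 6(1−c).
Setting these equal: 2c − 1 = −10c + 6, so c = 7/12.
Therefore Ben plays Defect with probability 1 − 7/12 = 5/12.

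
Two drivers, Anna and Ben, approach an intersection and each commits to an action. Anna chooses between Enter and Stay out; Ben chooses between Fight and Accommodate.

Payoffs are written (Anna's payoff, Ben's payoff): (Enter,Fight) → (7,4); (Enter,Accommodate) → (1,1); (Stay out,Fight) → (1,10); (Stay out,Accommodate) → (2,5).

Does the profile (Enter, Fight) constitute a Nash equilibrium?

Yes

At (Enter, Fight), Anna earns 7; switching to Stay out would give 1, so Anna has no profitable deviation.
Ben earns 4; switching to Accommodate would give 1, so Ben has no profitable deviation.
Neither player can gain by a unilateral deviation, so this profile is a Nash equilibrium.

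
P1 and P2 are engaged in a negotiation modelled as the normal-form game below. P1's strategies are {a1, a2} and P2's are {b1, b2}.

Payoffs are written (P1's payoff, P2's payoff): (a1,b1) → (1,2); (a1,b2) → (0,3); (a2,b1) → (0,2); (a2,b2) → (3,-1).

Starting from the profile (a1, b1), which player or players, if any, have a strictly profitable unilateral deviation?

P1 at (a1, b1) earns 1; deviating to a2 yields 0 — not better.
P2 earns 2; deviating to b2 yields 3 — a strict improvement.
Only P2 has a strictly profitable deviation.

P2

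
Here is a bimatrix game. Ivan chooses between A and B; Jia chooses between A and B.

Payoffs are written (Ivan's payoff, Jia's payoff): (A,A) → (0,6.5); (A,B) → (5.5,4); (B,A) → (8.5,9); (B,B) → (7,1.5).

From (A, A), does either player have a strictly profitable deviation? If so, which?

Ivan

Ivan at (A, A) earns 0; deviating to B yields 8.5 — a strict improvement.
Jia earns 6.5; deviating to B yields 4 — not better.
Only Ivan has a strictly profitable deviation.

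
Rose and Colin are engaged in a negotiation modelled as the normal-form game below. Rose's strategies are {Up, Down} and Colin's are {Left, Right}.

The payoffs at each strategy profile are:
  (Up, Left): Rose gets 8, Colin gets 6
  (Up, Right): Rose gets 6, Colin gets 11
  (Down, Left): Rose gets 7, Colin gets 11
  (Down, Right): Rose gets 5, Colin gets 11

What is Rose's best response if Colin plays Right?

Up

Against Right, Rose earns 6 from Up and 5 from Down.
So Up is the best response.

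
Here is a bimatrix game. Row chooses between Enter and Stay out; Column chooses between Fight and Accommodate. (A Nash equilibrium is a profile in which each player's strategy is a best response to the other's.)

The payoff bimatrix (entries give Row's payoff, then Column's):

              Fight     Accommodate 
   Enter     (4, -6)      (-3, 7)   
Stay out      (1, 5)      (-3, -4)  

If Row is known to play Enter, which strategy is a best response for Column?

Against Enter, Column earns -6 from Fight and 7 from Accommodate.
So Accommodate is the best response.

Accommodate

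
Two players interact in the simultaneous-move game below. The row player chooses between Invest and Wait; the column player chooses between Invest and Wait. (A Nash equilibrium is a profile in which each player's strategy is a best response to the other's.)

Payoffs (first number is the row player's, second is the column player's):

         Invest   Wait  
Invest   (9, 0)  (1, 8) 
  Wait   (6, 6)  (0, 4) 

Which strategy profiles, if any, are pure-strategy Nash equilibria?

(Invest, Wait)

(Invest, Invest): the column player prefers Wait (8 > 0) — not an equilibrium.
(Invest, Wait): the row player gets 1 ≥ 0 from Wait, and the column player gets 8 ≥ 0 from Invest — Nash equilibrium.
(Wait, Invest): the row player prefers Invest (9 > 6) — not an equilibrium.
(Wait, Wait): the row player prefers Invest (1 > 0); the column player prefers Invest (6 > 4) — not an equilibrium.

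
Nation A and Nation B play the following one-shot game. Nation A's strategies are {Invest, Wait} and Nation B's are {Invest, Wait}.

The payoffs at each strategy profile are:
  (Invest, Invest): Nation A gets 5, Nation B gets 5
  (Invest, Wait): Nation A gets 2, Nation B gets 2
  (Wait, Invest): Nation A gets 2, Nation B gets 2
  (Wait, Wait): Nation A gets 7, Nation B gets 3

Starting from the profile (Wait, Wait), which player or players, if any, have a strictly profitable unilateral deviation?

Nation A at (Wait, Wait) earns 7; deviating to Invest yields 2 — not better.
Nation B earns 3; deviating to Invest yields 2 — not better.
Neither player can strictly improve; the profile is a Nash equilibrium.

Neither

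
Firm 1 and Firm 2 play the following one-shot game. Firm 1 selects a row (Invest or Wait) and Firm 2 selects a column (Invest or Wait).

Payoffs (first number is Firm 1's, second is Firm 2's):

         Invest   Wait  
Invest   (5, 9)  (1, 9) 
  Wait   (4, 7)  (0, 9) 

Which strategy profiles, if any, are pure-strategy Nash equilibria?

(Invest, Invest): Firm 1 gets 5 ≥ 4 from Wait, and Firm 2 gets 9 ≥ 9 from Wait — Nash equilibrium.
(Invest, Wait): Firm 1 gets 1 ≥ 0 from Wait, and Firm 2 gets 9 ≥ 9 from Invest — Nash equilibrium.
(Wait, Invest): Firm 1 prefers Invest (5 > 4); Firm 2 prefers Wait (9 > 7) — not an equilibrium.
(Wait, Wait): Firm 1 prefers Invest (1 > 0) — not an equilibrium.

(Invest, Invest) and (Invest, Wait)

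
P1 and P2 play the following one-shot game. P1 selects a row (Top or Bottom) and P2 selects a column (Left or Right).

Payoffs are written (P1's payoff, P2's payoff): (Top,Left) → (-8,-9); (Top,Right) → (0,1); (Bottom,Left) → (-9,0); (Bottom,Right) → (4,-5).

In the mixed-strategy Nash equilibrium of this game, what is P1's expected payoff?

-32/5

First find q, the probability P2 plays Left, from P1's indifference between Top and Bottom: −8q = −9q + 4(1−q), giving q = 4/5.
Since P1 is indifferent in equilibrium, P1's expected payoff equals the payoff from either row against (4/5, 1/5). Using Top: −8(4/5) = -32/5.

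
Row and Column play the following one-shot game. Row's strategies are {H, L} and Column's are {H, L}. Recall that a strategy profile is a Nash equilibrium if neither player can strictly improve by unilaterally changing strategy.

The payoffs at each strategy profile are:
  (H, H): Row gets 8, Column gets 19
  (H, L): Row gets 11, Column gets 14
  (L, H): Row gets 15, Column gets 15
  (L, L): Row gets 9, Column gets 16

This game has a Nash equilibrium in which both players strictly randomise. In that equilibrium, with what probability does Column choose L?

7/9

Let q be the probability that Column plays H. In a completely mixed equilibrium, Row must be indifferent between H and L.
Row's expected payoff from H is 8q + 11(1−q); from L it is 15q + 9(1−q).
Setting these equal: −3q + 11 = 6q + 9, so q = 2/9.
Therefore Column plays L with probability 1 − 2/9 = 7/9.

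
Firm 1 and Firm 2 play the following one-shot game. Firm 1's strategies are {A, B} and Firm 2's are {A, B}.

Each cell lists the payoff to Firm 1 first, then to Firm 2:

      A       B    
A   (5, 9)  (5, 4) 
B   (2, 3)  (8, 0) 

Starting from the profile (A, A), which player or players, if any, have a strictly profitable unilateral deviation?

Neither

Firm 1 at (A, A) earns 5; deviating to B yields 2 — not better.
Firm 2 earns 9; deviating to B yields 4 — not better.
Neither player can strictly improve; the profile is a Nash equilibrium.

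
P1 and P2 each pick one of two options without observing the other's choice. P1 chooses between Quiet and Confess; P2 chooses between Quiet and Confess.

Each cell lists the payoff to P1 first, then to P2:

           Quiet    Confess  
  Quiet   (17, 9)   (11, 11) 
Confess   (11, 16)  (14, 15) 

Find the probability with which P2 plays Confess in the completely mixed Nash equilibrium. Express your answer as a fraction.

Let c be the probability that P2 plays Quiet. In a completely mixed equilibrium, P1 must be indifferent between Quiet and Confess.
P1's expected payoff from Quiet is 17c + 11(1−c); from Confess it is 11c + 14(1−c).
Setting these equal: 6c + 11 = −3c + 14, so c = 1/3.
Therefore P2 plays Confess with probability 1 − 1/3 = 2/3.

2/3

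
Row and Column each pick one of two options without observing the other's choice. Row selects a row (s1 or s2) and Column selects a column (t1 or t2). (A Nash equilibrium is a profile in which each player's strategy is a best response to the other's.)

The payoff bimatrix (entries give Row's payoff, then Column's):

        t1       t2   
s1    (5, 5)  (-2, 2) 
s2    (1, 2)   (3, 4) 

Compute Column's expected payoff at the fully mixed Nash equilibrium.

16/5

First find x, the probability Row plays s1, from Column's indifference between t1 and t2: 5x + 2(1−x) = 2x + 4(1−x), giving x = 2/5.
Since Column is indifferent in equilibrium, Column's expected payoff equals the payoff from either column against (2/5, 3/5). Using t1: 5(2/5) + 2(3/5) = 16/5.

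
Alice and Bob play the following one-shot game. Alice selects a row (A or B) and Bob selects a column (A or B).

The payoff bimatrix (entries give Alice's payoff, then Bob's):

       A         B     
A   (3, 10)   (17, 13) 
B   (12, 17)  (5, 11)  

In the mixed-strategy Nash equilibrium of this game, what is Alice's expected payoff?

9

First find q, the probability Bob plays A, from Alice's indifference between A and B: 3q + 17(1−q) = 12q + 5(1−q), giving q = 4/7.
Since Alice is indifferent in equilibrium, Alice's expected payoff equals the payoff from either row against (4/7, 3/7). Using A: 3(4/7) + 17(3/7) = 9.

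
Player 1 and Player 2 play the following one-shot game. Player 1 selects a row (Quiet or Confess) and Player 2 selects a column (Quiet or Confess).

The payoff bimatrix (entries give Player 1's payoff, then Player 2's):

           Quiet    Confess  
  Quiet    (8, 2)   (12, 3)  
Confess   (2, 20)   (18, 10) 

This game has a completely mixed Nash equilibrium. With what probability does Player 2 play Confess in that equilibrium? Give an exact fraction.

1/2

Let c be the probability that Player 2 plays Quiet. In a completely mixed equilibrium, Player 1 must be indifferent between Quiet and Confess.
Player 1's expected payoff from Quiet is 8c + 12(1−c); from Confess it is 2c + 18(1−c).
Setting these equal: −4c + 12 = −16c + 18, so c = 1/2.
Therefore Player 2 plays Confess with probability 1 − 1/2 = 1/2.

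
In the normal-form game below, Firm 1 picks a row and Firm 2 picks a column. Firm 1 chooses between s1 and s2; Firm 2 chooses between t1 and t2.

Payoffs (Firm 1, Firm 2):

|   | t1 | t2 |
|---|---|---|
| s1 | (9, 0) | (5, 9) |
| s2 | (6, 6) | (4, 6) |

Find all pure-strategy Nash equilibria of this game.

(s1, t2)

(s1, t1): Firm 2 prefers t2 (9 > 0) — not an equilibrium.
(s1, t2): Firm 1 gets 5 ≥ 4 from s2, and Firm 2 gets 9 ≥ 0 from t1 — Nash equilibrium.
(s2, t1): Firm 1 prefers s1 (9 > 6) — not an equilibrium.
(s2, t2): Firm 1 prefers s1 (5 > 4) — not an equilibrium.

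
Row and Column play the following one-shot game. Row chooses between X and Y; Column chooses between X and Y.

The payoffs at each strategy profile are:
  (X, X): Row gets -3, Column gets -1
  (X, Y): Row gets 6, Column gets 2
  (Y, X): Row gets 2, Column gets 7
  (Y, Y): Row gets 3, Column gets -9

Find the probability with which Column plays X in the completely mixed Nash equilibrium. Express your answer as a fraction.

3/8

Let q be the probability that Column plays X. In a completely mixed equilibrium, Row must be indifferent between X and Y.
Row's expected payoff from X is −3q + 6(1−q); from Y it is 2q + 3(1−q).
Setting these equal: −9q + 6 = −q + 3, so q = 3/8.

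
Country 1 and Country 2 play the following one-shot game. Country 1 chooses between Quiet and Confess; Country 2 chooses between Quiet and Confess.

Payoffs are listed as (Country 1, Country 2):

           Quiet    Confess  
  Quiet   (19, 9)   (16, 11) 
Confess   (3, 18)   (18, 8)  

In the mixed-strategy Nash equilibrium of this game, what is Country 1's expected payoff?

49/3

First find q, the probability Country 2 plays Quiet, from Country 1's indifference between Quiet and Confess: 19q + 16(1−q) = 3q + 18(1−q), giving q = 1/9.
Since Country 1 is indifferent in equilibrium, Country 1's expected payoff equals the payoff from either row against (1/9, 8/9). Using Quiet: 19(1/9) + 16(8/9) = 49/3.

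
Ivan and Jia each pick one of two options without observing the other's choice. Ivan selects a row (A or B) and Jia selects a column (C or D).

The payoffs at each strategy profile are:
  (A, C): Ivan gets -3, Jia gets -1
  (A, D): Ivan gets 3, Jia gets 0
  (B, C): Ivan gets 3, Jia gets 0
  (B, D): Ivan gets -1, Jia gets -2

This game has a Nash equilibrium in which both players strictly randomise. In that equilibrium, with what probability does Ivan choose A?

Let p be the probability that Ivan plays A. In a completely mixed equilibrium, Jia must be indifferent between C and D.
Jia's expected payoff from C is −p; from D it is −2(1−p).
Setting these equal: −p = 2p − 2, so p = 2/3.

2/3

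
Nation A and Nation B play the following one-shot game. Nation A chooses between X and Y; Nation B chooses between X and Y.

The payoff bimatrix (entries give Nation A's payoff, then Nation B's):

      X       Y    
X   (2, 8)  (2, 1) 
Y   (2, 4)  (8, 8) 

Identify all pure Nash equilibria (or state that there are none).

(X, X) and (Y, Y)

(X, X): Nation A gets 2 ≥ 2 from Y, and Nation B gets 8 ≥ 1 from Y — Nash equilibrium.
(X, Y): Nation A prefers Y (8 > 2); Nation B prefers X (8 > 1) — not an equilibrium.
(Y, X): Nation B prefers Y (8 > 4) — not an equilibrium.
(Y, Y): Nation A gets 8 ≥ 2 from X, and Nation B gets 8 ≥ 4 from X — Nash equilibrium.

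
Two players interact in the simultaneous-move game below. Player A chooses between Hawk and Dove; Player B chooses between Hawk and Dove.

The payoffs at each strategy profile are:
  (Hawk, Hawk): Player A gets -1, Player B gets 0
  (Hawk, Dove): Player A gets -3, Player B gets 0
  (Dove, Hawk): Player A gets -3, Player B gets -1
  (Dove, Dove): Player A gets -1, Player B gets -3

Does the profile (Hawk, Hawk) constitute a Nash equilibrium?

At (Hawk, Hawk), Player A earns -1; switching to Dove would give -3, so Player A has no profitable deviation.
Player B earns 0; switching to Dove would give 0, so Player B has no profitable deviation.
Neither player can gain by a unilateral deviation, so this profile is a Nash equilibrium.

Yes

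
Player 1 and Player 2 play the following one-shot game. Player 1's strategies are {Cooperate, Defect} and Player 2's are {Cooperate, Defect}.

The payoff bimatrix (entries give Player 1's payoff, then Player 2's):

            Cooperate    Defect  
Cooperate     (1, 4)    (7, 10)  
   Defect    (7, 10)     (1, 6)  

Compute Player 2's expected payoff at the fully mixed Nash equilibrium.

38/5

First find x, the probability Player 1 plays Cooperate, from Player 2's indifference between Cooperate and Defect: 4x + 10(1−x) = 10x + 6(1−x), giving x = 2/5.
Since Player 2 is indifferent in equilibrium, Player 2's expected payoff equals the payoff from either column against (2/5, 3/5). Using Cooperate: 4(2/5) + 10(3/5) = 38/5.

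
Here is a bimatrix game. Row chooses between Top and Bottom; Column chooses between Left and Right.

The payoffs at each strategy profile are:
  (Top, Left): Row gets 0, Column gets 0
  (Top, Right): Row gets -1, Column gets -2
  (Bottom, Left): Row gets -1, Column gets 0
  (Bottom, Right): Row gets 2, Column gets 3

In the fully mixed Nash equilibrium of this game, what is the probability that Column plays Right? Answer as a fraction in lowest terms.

Let y be the probability that Column plays Left. In a completely mixed equilibrium, Row must be indifferent between Top and Bottom.
Row's expected payoff from Top is −(1−y); from Bottom it is −y + 2(1−y).
Setting these equal: y − 1 = −3y + 2, so y = 3/4.
Therefore Column plays Right with probability 1 − 3/4 = 1/4.

1/4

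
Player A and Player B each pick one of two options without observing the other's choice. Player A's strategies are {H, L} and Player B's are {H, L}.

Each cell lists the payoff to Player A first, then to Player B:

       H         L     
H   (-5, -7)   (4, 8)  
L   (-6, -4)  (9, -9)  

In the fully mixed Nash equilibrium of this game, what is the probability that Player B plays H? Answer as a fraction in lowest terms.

Let y be the probability that Player B plays H. In a completely mixed equilibrium, Player A must be indifferent between H and L.
Player A's expected payoff from H is −5y + 4(1−y); from L it is −6y + 9(1−y).
Setting these equal: −9y + 4 = −15y + 9, so y = 5/6.

5/6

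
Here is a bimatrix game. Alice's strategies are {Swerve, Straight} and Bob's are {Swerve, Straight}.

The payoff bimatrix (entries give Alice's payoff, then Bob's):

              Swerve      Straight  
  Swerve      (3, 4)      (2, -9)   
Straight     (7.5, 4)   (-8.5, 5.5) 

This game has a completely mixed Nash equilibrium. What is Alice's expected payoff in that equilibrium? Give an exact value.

First find q, the probability Bob plays Swerve, from Alice's indifference between Swerve and Straight: 3q + 2(1−q) = 7.5q − 8.5(1−q), giving q = 7/10.
Since Alice is indifferent in equilibrium, Alice's expected payoff equals the payoff from either row against (7/10, 3/10). Using Swerve: 3(7/10) + 2(3/10) = 27/10.

27/10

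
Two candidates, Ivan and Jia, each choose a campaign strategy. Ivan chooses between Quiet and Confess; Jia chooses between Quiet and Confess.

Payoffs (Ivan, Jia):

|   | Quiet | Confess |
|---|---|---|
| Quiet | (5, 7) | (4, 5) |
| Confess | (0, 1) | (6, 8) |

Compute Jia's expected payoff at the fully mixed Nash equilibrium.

First find x, the probability Ivan plays Quiet, from Jia's indifference between Quiet and Confess: 7x + (1−x) = 5x + 8(1−x), giving x = 7/9.
Since Jia is indifferent in equilibrium, Jia's expected payoff equals the payoff from either column against (7/9, 2/9). Using Quiet: 7(7/9) + (2/9) = 17/3.

17/3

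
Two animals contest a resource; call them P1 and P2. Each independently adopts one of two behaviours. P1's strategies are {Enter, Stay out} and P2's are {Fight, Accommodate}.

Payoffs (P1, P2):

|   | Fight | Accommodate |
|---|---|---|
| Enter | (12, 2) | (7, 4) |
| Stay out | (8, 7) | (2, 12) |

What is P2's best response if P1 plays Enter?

Accommodate

Against Enter, P2 earns 2 from Fight and 4 from Accommodate.
So Accommodate is the best response.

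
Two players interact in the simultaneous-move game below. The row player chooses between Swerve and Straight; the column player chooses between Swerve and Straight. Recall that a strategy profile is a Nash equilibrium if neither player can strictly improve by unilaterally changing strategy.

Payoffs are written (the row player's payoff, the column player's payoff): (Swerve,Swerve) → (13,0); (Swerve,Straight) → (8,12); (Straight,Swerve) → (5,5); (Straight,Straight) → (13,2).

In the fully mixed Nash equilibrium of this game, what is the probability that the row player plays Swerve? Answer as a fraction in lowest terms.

Let r be the probability that the row player plays Swerve. In a completely mixed equilibrium, the column player must be indifferent between Swerve and Straight.
The column player's expected payoff from Swerve is 5(1−r); from Straight it is 12r + 2(1−r).
Setting these equal: −5r + 5 = 10r + 2, so r = 1/5.

1/5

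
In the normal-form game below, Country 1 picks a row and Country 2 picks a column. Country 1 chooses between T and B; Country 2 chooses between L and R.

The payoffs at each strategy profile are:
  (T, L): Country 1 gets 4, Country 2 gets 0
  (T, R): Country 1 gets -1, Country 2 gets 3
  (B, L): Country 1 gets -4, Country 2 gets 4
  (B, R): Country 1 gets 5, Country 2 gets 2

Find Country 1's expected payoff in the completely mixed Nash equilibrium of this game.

First find q, the probability Country 2 plays L, from Country 1's indifference between T and B: 4q − (1−q) = −4q + 5(1−q), giving q = 3/7.
Since Country 1 is indifferent in equilibrium, Country 1's expected payoff equals the payoff from either row against (3/7, 4/7). Using T: 4(3/7) − (4/7) = 8/7.

8/7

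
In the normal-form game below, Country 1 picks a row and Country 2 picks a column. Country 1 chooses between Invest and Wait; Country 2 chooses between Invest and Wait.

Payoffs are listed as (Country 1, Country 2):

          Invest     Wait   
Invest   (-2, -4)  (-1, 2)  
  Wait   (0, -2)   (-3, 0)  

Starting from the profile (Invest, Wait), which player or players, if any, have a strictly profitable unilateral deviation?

Neither

Country 1 at (Invest, Wait) earns -1; deviating to Wait yields -3 — not better.
Country 2 earns 2; deviating to Invest yields -4 — not better.
Neither player can strictly improve; the profile is a Nash equilibrium.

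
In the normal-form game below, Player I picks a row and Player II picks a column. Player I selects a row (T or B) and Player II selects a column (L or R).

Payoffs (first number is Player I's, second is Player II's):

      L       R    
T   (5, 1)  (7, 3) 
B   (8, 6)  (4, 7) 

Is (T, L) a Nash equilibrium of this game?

No

At (T, L), Player I earns 5; switching to B would give 8, so Player I would deviate.
Player II earns 1; switching to R would give 3, so Player II would deviate.
Since at least one player can profitably deviate, this is not a Nash equilibrium.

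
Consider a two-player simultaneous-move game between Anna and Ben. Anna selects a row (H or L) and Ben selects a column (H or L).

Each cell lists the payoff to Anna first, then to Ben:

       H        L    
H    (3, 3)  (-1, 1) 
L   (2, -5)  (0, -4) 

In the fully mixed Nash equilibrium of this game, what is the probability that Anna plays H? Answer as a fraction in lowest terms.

1/3

Let x be the probability that Anna plays H. In a completely mixed equilibrium, Ben must be indifferent between H and L.
Ben's expected payoff from H is 3x − 5(1−x); from L it is x − 4(1−x).
Setting these equal: 8x − 5 = 5x − 4, so x = 1/3.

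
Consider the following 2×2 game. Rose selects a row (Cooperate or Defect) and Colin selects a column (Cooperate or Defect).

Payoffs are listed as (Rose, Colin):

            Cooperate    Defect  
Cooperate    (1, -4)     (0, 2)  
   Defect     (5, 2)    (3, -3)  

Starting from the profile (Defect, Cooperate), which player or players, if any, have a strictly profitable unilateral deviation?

Neither

Rose at (Defect, Cooperate) earns 5; deviating to Cooperate yields 1 — not better.
Colin earns 2; deviating to Defect yields -3 — not better.
Neither player can strictly improve; the profile is a Nash equilibrium.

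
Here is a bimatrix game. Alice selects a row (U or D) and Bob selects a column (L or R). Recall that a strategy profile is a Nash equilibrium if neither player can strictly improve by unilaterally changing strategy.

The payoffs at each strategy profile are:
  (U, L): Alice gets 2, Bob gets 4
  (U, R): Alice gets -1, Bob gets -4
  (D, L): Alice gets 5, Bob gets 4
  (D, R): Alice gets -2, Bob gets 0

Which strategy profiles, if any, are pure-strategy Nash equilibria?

(U, L): Alice prefers D (5 > 2) — not an equilibrium.
(U, R): Bob prefers L (4 > -4) — not an equilibrium.
(D, L): Alice gets 5 ≥ 2 from U, and Bob gets 4 ≥ 0 from R — Nash equilibrium.
(D, R): Alice prefers U (-1 > -2); Bob prefers L (4 > 0) — not an equilibrium.

(D, L)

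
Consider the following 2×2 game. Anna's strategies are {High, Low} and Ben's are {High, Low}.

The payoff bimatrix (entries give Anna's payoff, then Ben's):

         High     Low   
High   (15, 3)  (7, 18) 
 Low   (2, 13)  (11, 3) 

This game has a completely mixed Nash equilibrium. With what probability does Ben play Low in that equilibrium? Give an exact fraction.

13/17

Let c be the probability that Ben plays High. In a completely mixed equilibrium, Anna must be indifferent between High and Low.
Anna's expected payoff from High is 15c + 7(1−c); from Low it is 2c + 11(1−c).
Setting these equal: 8c + 7 = −9c + 11, so c = 4/17.
Therefore Ben plays Low with probability 1 − 4/17 = 13/17.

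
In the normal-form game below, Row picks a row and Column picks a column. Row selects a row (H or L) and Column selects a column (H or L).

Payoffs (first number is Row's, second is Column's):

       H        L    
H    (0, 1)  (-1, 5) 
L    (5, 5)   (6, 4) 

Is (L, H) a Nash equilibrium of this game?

At (L, H), Row earns 5; switching to H would give 0, so Row has no profitable deviation.
Column earns 5; switching to L would give 4, so Column has no profitable deviation.
Neither player can gain by a unilateral deviation, so this profile is a Nash equilibrium.

Yes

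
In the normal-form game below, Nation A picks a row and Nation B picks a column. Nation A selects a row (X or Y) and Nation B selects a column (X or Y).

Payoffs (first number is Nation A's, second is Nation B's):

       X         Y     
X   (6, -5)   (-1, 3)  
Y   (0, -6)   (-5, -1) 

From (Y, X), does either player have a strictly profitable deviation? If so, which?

Both

Nation A at (Y, X) earns 0; deviating to X yields 6 — a strict improvement.
Nation B earns -6; deviating to Y yields -1 — a strict improvement.
Both Nation A and Nation B have strictly profitable deviations.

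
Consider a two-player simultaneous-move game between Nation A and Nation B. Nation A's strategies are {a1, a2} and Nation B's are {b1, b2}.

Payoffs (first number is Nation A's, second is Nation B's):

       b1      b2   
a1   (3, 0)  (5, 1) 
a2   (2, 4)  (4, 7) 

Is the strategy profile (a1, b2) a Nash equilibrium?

At (a1, b2), Nation A earns 5; switching to a2 would give 4, so Nation A has no profitable deviation.
Nation B earns 1; switching to b1 would give 0, so Nation B has no profitable deviation.
Neither player can gain by a unilateral deviation, so this profile is a Nash equilibrium.

Yes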